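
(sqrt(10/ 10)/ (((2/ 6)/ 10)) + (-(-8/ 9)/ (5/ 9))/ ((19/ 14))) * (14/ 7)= 5924/ 95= 62.36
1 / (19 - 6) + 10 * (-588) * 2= -152879 / 13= -11759.92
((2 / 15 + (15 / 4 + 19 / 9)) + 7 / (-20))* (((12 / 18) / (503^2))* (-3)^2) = 508 / 3795135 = 0.00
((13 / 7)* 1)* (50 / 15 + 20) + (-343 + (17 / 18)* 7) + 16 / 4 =-5203 / 18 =-289.06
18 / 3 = 6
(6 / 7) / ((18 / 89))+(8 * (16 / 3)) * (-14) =-12455 / 21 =-593.10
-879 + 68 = -811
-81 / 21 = -27 / 7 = -3.86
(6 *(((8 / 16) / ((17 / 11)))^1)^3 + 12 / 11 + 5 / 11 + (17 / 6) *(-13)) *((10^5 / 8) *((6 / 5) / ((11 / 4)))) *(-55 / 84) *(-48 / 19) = -2275298500000 / 7187719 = -316553.62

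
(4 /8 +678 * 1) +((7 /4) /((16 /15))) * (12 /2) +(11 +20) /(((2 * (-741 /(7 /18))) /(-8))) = 146911951 /213408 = 688.41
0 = 0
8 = 8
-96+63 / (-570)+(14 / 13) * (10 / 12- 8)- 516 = -4592929 / 7410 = -619.83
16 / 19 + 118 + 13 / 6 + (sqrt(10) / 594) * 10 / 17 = 5 * sqrt(10) / 5049 + 13795 / 114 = 121.01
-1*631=-631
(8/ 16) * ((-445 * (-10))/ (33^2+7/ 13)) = 28925/ 14164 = 2.04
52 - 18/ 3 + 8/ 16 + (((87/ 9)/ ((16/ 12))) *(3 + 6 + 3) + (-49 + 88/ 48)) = 259/ 3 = 86.33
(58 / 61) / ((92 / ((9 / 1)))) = 261 / 2806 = 0.09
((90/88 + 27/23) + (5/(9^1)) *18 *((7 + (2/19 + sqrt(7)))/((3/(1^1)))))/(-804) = -165879/5153104 - 5 *sqrt(7)/1206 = -0.04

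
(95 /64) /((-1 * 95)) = -1 /64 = -0.02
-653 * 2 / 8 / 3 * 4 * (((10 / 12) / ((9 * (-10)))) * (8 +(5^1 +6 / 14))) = 30691 / 1134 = 27.06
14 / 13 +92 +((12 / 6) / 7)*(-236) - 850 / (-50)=3881 / 91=42.65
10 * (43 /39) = 430 /39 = 11.03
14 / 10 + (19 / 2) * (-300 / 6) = -2368 / 5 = -473.60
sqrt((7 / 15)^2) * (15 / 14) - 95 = -189 / 2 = -94.50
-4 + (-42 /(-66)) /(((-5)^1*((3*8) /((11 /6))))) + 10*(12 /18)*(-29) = -142087 /720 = -197.34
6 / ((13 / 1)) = 6 / 13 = 0.46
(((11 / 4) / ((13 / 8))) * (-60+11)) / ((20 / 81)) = -43659 / 130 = -335.84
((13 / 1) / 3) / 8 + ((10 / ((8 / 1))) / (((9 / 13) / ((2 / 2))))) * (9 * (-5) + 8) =-4771 / 72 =-66.26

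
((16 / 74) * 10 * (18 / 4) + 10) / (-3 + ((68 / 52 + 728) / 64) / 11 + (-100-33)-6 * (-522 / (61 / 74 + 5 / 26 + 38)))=-125381576320 / 347556344381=-0.36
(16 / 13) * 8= 128 / 13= 9.85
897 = 897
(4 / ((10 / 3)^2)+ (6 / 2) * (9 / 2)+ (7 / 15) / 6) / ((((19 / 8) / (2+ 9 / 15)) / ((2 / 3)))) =652288 / 64125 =10.17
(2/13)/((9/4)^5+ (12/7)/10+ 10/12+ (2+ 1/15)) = 14336/5659667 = 0.00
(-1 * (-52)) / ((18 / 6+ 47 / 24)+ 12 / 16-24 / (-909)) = 9.07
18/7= 2.57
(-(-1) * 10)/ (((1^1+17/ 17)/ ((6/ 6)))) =5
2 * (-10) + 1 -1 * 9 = -28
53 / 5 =10.60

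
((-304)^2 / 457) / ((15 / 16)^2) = 230.09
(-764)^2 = 583696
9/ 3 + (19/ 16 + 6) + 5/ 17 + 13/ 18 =27427/ 2448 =11.20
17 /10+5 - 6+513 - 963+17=-4323 /10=-432.30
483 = 483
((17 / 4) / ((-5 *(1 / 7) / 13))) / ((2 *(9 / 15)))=-1547 / 24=-64.46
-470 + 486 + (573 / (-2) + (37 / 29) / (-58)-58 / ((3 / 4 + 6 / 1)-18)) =-10042793 / 37845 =-265.37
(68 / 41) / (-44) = -17 / 451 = -0.04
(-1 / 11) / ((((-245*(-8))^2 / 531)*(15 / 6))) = -531 / 105644000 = -0.00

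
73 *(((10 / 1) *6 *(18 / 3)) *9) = 236520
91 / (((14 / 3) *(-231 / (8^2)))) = -416 / 77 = -5.40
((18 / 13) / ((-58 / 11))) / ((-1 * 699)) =33 / 87841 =0.00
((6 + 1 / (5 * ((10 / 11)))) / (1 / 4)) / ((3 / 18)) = 3732 / 25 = 149.28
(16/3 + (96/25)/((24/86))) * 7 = 10024/75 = 133.65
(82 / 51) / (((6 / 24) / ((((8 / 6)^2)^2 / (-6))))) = -41984 / 12393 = -3.39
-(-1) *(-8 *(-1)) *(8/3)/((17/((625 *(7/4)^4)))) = 1500625/204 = 7356.00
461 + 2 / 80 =18441 / 40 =461.02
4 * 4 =16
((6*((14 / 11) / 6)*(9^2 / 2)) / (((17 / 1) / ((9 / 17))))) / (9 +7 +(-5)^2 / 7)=35721 / 435523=0.08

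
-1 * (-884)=884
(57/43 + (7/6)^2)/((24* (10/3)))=4159/123840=0.03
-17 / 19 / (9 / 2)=-34 / 171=-0.20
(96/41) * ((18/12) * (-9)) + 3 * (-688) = -85920/41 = -2095.61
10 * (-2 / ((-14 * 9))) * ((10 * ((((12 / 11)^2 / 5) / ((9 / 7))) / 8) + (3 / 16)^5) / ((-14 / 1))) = -146947655 / 55953063936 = -0.00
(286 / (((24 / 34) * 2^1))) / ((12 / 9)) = 2431 / 16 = 151.94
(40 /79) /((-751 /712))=-28480 /59329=-0.48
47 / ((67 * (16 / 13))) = 611 / 1072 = 0.57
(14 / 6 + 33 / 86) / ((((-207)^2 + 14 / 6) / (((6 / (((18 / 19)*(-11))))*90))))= -10515 / 3200318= -0.00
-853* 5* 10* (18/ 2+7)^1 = -682400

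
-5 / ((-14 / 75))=375 / 14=26.79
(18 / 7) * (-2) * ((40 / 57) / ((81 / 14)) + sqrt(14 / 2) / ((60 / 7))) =-3 * sqrt(7) / 5 - 320 / 513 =-2.21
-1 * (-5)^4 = -625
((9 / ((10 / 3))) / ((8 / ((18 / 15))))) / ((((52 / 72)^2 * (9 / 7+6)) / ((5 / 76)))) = 15309 / 2183480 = 0.01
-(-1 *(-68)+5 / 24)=-68.21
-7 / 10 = -0.70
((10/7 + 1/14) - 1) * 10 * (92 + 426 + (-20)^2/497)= 1289230/497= 2594.02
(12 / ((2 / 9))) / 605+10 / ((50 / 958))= 115972 / 605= 191.69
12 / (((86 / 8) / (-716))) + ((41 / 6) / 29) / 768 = -4592662813 / 5746176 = -799.26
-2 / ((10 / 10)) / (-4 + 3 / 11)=22 / 41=0.54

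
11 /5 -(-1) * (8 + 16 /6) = 193 /15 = 12.87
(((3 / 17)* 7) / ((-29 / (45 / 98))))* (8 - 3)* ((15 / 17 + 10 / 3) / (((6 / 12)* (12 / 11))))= -177375 / 234668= -0.76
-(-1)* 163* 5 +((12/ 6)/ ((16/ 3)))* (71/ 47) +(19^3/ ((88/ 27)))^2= 1612229860807/ 363968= 4429592.33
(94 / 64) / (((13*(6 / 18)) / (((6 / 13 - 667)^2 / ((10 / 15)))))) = 31759781175 / 140608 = 225874.64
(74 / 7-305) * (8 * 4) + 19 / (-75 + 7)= -4484869 / 476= -9421.99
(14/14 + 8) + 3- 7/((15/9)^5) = 35799/3125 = 11.46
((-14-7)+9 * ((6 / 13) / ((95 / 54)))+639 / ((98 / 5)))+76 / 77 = 19903633 / 1331330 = 14.95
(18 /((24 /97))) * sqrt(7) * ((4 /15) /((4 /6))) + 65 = 141.99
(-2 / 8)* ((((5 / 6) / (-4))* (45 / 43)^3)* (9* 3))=4100625 / 2544224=1.61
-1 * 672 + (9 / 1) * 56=-168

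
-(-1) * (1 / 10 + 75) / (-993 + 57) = -751 / 9360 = -0.08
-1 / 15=-0.07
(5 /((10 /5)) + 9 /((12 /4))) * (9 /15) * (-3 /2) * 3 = -297 /20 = -14.85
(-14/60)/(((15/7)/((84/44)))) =-343/1650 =-0.21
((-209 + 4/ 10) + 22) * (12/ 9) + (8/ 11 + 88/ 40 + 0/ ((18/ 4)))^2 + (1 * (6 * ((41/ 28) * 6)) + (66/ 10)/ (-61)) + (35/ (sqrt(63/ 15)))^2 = 403164116/ 3875025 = 104.04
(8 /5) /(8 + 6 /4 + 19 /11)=176 /1235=0.14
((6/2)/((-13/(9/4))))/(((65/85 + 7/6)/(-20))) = 13770/2561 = 5.38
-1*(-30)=30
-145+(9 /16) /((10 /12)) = -5773 /40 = -144.32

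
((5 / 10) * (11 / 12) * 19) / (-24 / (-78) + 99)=0.09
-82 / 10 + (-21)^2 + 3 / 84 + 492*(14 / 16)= 120867 / 140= 863.34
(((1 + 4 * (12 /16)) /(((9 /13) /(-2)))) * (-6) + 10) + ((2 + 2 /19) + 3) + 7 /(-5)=23666 /285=83.04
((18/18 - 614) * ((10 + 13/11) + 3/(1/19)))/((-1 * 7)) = 459750/77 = 5970.78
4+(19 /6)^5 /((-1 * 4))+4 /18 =-2344771 /31104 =-75.38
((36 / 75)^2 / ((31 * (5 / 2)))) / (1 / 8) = 0.02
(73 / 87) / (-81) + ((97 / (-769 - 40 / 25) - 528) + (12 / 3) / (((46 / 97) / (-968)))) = -5428765544648 / 624498093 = -8693.01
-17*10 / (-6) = 85 / 3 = 28.33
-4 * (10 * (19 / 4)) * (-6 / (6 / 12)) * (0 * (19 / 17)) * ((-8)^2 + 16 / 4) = 0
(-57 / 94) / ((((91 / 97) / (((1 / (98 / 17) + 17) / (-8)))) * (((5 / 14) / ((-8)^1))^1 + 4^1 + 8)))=9305307 / 80176642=0.12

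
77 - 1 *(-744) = 821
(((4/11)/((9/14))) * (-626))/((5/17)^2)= -10131184/2475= -4093.41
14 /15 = 0.93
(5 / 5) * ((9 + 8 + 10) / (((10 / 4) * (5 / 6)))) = 324 / 25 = 12.96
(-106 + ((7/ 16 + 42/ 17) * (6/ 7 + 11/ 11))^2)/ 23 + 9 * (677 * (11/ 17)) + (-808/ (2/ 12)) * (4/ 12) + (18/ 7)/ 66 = 304402471477/ 131025664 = 2323.23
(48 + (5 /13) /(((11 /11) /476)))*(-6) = -18024 /13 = -1386.46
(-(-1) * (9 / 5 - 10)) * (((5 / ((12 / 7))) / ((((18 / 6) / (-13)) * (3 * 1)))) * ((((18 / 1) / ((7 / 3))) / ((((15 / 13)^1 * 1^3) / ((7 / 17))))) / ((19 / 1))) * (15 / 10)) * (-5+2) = -145509 / 6460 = -22.52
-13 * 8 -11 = -115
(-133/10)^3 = -2352.64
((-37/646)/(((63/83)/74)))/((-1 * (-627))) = -113627/12758823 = -0.01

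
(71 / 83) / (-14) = -71 / 1162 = -0.06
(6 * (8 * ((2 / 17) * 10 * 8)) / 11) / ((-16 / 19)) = -9120 / 187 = -48.77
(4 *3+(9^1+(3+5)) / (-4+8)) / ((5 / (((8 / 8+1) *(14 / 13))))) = 7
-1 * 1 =-1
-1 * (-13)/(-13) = -1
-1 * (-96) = 96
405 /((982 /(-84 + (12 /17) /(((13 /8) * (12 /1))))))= -3757590 /108511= -34.63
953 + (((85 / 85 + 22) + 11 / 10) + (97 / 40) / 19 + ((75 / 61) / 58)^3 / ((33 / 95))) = 5653215482892254 / 5784952391405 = 977.23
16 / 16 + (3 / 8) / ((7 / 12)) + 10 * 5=51.64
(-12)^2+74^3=405368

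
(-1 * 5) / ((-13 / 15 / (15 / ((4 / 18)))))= 10125 / 26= 389.42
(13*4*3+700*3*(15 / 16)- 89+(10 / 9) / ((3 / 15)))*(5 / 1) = 367435 / 36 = 10206.53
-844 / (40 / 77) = -16247 / 10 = -1624.70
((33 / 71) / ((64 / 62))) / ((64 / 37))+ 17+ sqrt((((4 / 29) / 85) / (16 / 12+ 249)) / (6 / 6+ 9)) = sqrt(2221458) / 1851215+ 2509787 / 145408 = 17.26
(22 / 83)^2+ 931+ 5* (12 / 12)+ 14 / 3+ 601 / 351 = 2278878859 / 2418039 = 942.45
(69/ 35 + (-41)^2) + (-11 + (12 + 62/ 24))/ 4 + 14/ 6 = 1686.20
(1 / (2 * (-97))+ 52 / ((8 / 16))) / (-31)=-20175 / 6014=-3.35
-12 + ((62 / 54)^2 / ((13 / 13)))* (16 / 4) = -4904 / 729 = -6.73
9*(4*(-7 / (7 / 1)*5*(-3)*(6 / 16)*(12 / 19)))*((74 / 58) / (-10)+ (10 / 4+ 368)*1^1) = 26100144 / 551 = 47368.68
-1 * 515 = -515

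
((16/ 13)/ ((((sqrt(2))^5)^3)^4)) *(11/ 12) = 11/ 10468982784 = 0.00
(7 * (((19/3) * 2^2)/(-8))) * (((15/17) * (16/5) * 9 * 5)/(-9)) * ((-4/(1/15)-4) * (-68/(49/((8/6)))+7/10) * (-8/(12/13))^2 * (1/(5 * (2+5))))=5560116224/112455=49443.03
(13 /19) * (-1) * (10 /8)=-65 /76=-0.86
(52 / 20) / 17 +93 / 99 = 3064 / 2805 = 1.09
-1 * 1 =-1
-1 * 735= -735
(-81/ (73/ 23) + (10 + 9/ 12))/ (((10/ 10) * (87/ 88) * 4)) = -47443/ 12702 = -3.74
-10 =-10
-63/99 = -7/11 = -0.64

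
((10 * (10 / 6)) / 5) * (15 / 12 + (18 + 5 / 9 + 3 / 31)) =66.34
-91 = -91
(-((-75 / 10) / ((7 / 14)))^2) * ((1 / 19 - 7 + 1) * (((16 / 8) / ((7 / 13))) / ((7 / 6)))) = 3966300 / 931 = 4260.26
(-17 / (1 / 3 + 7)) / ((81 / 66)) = -17 / 9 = -1.89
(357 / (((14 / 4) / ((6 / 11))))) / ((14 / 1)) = 306 / 77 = 3.97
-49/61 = -0.80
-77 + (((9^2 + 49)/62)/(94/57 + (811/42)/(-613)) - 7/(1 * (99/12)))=-76.55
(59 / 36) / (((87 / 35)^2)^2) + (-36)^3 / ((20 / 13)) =-312730154753897 / 10312156980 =-30326.36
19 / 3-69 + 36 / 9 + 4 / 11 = -1924 / 33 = -58.30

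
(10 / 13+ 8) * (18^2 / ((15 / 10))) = 24624 / 13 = 1894.15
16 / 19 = 0.84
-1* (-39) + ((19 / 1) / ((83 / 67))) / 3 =10984 / 249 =44.11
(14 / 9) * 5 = 70 / 9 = 7.78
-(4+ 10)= -14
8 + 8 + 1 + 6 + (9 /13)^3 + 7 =66639 /2197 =30.33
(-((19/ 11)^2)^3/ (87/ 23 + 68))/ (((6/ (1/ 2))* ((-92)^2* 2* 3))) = -47045881/ 77496751702656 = -0.00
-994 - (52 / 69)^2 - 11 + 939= -316930 / 4761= -66.57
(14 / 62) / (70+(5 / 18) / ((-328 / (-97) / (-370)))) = 20664 / 3624365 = 0.01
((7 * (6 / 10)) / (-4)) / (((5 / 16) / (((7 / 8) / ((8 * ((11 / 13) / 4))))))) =-1911 / 1100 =-1.74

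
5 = 5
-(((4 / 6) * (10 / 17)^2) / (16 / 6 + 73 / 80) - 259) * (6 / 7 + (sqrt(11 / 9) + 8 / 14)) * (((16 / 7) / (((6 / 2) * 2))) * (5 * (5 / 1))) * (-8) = -342832048000 / 12164299 - 34283204800 * sqrt(11) / 5213271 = -49994.05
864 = 864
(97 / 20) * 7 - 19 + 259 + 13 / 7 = 38613 / 140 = 275.81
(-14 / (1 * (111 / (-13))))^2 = 33124 / 12321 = 2.69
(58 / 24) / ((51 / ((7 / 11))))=203 / 6732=0.03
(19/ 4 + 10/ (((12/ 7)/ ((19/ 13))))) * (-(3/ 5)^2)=-6213/ 1300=-4.78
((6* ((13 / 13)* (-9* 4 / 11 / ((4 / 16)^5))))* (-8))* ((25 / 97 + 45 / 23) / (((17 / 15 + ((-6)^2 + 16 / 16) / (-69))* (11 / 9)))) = 590030438400 / 1208911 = 488067.72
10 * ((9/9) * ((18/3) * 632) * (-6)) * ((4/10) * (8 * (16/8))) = -1456128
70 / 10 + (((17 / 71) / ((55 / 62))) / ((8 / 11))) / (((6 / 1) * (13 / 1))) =775847 / 110760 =7.00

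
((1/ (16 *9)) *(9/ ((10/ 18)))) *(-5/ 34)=-9/ 544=-0.02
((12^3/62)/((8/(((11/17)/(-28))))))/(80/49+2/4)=-378/10013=-0.04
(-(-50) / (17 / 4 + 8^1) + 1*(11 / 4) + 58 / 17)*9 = 307179 / 3332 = 92.19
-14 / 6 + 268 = 797 / 3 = 265.67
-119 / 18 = -6.61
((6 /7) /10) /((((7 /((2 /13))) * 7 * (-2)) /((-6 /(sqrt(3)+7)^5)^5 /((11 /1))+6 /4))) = -12724724242851313648980102246045562203 /63043939332082244139096357804553543471360 - 17325345005944835376609 * sqrt(3) /693483332652904685530059935850088978184960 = -0.00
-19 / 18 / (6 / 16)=-76 / 27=-2.81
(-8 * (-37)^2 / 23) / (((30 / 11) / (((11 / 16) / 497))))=-165649 / 685860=-0.24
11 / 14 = 0.79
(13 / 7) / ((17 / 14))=26 / 17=1.53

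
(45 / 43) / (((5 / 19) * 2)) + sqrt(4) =343 / 86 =3.99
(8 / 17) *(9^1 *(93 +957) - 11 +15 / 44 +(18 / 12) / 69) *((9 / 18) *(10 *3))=286579050 / 4301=66630.80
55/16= 3.44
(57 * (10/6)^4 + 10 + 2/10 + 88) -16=70472/135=522.01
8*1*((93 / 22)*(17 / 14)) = 41.06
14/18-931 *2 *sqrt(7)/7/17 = 7/9-266 *sqrt(7)/17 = -40.62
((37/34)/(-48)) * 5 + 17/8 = 3283/1632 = 2.01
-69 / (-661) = 69 / 661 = 0.10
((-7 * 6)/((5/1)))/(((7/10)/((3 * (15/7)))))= -540/7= -77.14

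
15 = 15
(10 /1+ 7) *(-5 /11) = -85 /11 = -7.73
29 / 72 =0.40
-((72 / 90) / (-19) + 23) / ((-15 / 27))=19629 / 475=41.32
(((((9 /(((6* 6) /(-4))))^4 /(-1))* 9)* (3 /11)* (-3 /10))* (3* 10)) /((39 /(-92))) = -7452 /143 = -52.11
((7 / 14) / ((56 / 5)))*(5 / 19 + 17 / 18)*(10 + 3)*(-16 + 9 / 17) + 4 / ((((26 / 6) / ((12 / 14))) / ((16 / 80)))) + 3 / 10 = -10.38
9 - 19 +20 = 10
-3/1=-3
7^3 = 343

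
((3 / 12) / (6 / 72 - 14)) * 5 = -15 / 167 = -0.09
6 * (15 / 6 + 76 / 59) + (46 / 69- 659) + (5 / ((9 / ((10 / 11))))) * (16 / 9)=-634.71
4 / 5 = 0.80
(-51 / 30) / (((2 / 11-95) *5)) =187 / 52150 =0.00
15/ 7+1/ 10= 157/ 70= 2.24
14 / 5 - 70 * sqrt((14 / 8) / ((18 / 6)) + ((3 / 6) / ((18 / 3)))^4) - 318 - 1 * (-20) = -1476 / 5 - 35 * sqrt(12097) / 72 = -348.67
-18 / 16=-9 / 8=-1.12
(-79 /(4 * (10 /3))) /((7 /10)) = -237 /28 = -8.46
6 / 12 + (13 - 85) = -143 / 2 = -71.50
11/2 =5.50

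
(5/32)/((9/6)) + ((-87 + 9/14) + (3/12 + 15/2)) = -26377/336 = -78.50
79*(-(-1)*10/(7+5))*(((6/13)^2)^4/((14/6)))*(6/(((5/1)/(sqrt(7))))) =398068992*sqrt(7)/5710115047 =0.18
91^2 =8281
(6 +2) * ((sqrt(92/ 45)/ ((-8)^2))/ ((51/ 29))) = 29 * sqrt(115)/ 3060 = 0.10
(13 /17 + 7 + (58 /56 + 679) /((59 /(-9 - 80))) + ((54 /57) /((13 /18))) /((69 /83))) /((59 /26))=-162173549913 /362044886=-447.94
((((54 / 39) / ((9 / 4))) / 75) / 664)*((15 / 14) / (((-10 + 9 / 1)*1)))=-1 / 75530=-0.00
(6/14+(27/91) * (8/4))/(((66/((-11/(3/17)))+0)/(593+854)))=-762569/546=-1396.65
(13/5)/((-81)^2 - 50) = 13/32555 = 0.00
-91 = -91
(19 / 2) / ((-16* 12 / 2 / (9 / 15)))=-19 / 320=-0.06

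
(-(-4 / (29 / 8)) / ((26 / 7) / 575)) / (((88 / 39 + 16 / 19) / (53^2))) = 154861.19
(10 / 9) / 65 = 2 / 117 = 0.02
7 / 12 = 0.58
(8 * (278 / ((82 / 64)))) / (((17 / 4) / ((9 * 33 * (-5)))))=-422737920 / 697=-606510.65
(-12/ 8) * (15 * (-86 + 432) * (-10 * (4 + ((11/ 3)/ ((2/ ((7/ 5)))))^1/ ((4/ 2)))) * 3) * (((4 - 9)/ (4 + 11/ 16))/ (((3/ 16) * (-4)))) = 1754912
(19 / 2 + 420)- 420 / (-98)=6073 / 14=433.79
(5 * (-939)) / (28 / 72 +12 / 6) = -84510 / 43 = -1965.35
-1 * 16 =-16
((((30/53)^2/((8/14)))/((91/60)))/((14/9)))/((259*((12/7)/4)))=20250/9457903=0.00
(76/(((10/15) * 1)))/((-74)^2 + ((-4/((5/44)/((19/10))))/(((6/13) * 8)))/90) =1539000/73923283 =0.02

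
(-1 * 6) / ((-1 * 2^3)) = 3 / 4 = 0.75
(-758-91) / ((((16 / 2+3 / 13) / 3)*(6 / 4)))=-22074 / 107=-206.30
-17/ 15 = -1.13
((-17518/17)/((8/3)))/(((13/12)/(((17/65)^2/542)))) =-0.05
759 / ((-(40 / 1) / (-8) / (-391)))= -296769 / 5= -59353.80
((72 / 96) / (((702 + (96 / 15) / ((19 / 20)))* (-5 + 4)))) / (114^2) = -1 / 12280992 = -0.00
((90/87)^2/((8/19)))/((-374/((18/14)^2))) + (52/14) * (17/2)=972821921/30824332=31.56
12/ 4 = 3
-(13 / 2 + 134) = -281 / 2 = -140.50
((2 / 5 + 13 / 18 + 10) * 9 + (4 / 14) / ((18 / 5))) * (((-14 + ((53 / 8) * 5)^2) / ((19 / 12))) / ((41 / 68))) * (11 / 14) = 818229940099 / 9161040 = 89316.27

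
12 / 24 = 0.50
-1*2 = -2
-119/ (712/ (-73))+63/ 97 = 887495/ 69064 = 12.85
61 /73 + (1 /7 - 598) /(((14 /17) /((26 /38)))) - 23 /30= -506304247 /1019445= -496.65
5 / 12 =0.42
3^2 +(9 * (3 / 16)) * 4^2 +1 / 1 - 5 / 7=254 / 7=36.29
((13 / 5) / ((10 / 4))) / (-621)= -26 / 15525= -0.00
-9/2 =-4.50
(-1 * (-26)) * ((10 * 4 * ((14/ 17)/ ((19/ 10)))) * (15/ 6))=1126.93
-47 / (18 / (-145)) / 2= 6815 / 36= 189.31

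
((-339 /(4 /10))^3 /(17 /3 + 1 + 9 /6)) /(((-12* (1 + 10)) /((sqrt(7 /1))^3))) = 4869777375* sqrt(7) /1232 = 10457970.68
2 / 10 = 1 / 5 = 0.20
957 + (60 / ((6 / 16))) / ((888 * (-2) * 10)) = 956.99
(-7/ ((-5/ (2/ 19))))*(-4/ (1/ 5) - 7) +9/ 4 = -657/ 380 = -1.73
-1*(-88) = 88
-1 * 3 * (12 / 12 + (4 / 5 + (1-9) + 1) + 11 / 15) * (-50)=-670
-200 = -200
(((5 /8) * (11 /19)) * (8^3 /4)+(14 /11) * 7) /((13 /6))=69252 /2717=25.49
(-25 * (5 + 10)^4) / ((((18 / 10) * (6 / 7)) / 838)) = -687421875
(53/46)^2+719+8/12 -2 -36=4335647/6348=682.99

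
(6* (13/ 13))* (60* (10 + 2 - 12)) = 0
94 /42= 47 /21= 2.24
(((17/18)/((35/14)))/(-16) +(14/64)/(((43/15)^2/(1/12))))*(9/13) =-0.01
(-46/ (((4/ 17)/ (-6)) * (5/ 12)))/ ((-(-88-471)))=14076/ 2795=5.04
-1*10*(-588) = 5880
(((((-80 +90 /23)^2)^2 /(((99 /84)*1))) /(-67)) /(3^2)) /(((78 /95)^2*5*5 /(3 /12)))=-5925124023437500 /8469773765739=-699.56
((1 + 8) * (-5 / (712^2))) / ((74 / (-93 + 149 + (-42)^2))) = -20475 / 9378464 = -0.00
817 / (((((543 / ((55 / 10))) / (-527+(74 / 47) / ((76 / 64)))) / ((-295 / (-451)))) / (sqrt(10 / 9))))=-5954681495* sqrt(10) / 6278166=-2999.34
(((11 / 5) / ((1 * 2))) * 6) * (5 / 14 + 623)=287991 / 70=4114.16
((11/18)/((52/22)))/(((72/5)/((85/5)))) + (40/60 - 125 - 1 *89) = -7178195/33696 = -213.03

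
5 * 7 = 35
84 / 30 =14 / 5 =2.80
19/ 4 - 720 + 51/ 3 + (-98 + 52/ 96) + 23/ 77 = -1469917/ 1848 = -795.41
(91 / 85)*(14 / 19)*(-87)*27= -2992626 / 1615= -1853.02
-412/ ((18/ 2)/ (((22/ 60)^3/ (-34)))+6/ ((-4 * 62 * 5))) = 339990640/ 5122443993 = 0.07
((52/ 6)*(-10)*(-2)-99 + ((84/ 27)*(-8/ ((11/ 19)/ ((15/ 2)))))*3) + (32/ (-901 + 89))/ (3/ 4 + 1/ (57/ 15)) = -41874431/ 46893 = -892.98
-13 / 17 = -0.76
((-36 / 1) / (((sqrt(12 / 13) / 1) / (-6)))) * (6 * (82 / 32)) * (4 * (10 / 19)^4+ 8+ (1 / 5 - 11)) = -899157429 * sqrt(39) / 651605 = -8617.55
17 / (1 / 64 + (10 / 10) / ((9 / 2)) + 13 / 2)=9792 / 3881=2.52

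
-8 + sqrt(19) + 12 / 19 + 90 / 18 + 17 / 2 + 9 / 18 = 10.99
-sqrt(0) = 0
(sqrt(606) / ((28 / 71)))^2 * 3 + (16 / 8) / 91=59569609 / 5096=11689.48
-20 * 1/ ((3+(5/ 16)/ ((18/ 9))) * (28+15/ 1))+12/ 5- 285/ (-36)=2649917/ 260580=10.17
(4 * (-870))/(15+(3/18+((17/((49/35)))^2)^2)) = -50132880/313422241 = -0.16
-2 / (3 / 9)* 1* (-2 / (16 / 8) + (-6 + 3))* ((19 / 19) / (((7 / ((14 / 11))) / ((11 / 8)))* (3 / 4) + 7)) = 12 / 5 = 2.40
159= 159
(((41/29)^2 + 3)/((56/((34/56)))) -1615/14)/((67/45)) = -1710546885/22088024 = -77.44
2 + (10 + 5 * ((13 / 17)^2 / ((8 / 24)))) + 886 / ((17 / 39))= 593421 / 289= 2053.36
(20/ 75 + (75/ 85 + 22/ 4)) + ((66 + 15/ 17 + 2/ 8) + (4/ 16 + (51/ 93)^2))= 18215453/ 245055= 74.33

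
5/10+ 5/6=4/3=1.33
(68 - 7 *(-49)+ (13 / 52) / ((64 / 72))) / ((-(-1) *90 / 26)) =57031 / 480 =118.81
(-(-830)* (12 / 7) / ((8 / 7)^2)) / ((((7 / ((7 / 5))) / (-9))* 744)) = -5229 / 1984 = -2.64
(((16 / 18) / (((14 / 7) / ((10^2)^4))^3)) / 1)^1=1000000000000000000000000 / 9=111111111111111111111111.10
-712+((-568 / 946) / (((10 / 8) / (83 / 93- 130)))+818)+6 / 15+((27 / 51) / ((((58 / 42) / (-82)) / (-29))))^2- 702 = 830566.78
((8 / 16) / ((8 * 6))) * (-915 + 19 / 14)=-12791 / 1344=-9.52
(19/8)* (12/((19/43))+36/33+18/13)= 40257/572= 70.38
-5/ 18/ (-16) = 5/ 288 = 0.02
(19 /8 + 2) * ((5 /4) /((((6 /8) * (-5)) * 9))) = -35 /216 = -0.16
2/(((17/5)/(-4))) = -40/17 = -2.35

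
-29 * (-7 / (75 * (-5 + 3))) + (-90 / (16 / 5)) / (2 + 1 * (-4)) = 12.71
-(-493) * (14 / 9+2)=15776 / 9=1752.89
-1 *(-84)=84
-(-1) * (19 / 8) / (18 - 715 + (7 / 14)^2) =-19 / 5574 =-0.00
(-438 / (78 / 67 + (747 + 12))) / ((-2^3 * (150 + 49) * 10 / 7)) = 34237 / 135136920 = 0.00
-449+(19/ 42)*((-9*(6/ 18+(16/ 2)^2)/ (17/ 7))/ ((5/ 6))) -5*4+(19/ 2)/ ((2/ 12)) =-46021/ 85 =-541.42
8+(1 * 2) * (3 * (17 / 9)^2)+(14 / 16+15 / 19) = 127519 / 4104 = 31.07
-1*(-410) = 410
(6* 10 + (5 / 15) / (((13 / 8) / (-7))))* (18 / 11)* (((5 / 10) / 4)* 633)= 1084329 / 143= 7582.72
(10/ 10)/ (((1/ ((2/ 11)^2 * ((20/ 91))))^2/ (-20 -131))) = -966400/ 121242121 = -0.01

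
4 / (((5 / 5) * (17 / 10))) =40 / 17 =2.35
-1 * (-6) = 6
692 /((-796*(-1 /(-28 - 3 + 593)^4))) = 17258035794128 /199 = 86723797960.44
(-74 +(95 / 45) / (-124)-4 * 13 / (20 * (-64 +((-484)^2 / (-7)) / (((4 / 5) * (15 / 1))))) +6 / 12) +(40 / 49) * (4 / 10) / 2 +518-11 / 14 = 454404404812 / 1023752835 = 443.86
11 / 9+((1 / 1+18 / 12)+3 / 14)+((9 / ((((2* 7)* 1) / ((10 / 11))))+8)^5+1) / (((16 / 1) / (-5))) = -2838453381361021 / 194888459304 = -14564.50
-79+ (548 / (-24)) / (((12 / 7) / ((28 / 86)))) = -129005 / 1548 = -83.34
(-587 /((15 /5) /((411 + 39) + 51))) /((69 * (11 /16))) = -1568464 /759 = -2066.49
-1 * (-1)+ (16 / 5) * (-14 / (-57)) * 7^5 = 3765053 / 285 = 13210.71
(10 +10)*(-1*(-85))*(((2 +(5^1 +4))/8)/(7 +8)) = 935/6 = 155.83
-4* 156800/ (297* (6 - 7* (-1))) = -627200/ 3861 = -162.44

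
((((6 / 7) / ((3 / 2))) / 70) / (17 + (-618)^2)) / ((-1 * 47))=-2 / 4398050615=-0.00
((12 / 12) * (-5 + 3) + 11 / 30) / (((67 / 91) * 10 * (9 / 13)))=-57967 / 180900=-0.32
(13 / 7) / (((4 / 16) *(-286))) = -2 / 77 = -0.03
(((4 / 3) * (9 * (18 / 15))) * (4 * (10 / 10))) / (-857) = -288 / 4285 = -0.07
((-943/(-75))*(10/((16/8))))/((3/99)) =10373/5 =2074.60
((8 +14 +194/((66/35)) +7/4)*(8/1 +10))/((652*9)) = 16715/43032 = 0.39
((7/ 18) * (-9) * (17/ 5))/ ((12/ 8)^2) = -238/ 45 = -5.29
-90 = -90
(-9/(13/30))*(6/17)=-1620/221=-7.33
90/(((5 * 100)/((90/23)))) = 81/115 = 0.70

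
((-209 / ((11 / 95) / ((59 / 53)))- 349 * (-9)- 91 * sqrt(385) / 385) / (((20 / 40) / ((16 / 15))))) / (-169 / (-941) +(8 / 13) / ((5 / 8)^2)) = 117393739840 / 85338003- 5088928 * sqrt(385) / 17711661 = 1369.99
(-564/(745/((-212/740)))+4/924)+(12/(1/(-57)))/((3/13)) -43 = -95728545148/31837575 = -3006.78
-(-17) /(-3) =-17 /3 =-5.67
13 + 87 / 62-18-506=-31595 / 62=-509.60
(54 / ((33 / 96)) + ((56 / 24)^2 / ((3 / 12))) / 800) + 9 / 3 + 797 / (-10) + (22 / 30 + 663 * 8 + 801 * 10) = 265223999 / 19800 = 13395.15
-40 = -40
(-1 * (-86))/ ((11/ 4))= 344/ 11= 31.27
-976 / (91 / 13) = -976 / 7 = -139.43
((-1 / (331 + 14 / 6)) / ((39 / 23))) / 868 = -23 / 11284000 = -0.00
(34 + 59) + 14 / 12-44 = 301 / 6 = 50.17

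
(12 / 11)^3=1.30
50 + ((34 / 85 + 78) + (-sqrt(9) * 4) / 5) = 126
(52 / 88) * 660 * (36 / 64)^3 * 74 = 5136.46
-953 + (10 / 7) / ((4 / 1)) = -13337 / 14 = -952.64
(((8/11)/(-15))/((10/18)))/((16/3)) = -9/550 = -0.02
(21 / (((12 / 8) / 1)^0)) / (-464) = -21 / 464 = -0.05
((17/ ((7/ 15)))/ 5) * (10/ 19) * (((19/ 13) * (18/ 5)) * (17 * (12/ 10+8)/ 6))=239292/ 455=525.92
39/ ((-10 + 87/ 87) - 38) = -0.83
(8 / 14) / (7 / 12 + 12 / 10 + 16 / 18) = 720 / 3367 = 0.21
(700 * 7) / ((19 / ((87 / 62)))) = 213150 / 589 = 361.88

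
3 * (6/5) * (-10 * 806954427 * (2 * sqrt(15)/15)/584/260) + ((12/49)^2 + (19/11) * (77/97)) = 333301/232897 - 2420863281 * sqrt(15)/94900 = -98796.92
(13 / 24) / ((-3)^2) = 0.06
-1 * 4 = -4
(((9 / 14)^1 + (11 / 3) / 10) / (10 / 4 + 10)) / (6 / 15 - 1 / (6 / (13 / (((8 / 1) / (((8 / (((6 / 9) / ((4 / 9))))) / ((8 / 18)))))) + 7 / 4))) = -1696 / 65975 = -0.03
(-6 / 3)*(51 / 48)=-17 / 8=-2.12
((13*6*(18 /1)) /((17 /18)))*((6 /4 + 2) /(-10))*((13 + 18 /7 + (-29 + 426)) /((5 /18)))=-328434912 /425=-772788.03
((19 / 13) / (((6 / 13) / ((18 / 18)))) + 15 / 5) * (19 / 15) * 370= 26011 / 9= 2890.11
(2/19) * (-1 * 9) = -18/19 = -0.95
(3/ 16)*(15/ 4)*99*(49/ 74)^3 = 524126295/ 25934336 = 20.21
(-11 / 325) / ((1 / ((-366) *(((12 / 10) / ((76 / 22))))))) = 132858 / 30875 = 4.30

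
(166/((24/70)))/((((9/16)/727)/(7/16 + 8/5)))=68849081/54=1274982.98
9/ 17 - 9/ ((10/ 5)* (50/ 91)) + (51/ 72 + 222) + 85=3060487/ 10200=300.05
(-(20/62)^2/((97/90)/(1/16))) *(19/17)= -21375/3169378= -0.01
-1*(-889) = 889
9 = 9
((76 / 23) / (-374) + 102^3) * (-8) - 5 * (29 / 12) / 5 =-438168659449 / 51612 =-8489666.35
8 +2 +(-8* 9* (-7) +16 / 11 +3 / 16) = 90753 / 176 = 515.64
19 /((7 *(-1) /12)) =-228 /7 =-32.57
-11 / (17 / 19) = -209 / 17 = -12.29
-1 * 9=-9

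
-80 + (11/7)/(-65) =-36411/455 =-80.02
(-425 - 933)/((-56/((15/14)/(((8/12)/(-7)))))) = -4365/16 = -272.81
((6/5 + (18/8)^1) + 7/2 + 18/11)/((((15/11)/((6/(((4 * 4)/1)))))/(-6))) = -5667/400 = -14.17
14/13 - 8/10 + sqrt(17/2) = 18/65 + sqrt(34)/2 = 3.19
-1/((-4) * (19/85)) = 85/76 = 1.12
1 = 1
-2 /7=-0.29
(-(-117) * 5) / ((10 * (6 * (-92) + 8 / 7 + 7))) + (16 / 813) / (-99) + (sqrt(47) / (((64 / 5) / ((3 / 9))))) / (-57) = -815317 / 7565778 - 5 * sqrt(47) / 10944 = -0.11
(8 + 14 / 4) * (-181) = -4163 / 2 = -2081.50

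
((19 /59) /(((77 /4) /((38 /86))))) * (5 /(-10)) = -722 /195349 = -0.00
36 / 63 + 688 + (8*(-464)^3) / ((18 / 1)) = -44398130.98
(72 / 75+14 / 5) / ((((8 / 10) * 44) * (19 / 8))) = 47 / 1045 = 0.04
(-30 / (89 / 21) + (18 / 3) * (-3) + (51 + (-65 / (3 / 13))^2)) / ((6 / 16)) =508551904 / 2403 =211632.09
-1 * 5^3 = -125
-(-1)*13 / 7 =13 / 7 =1.86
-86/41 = -2.10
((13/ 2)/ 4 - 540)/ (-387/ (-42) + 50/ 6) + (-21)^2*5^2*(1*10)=324926553/ 2948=110219.32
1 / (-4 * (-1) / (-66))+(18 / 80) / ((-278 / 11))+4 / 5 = -174683 / 11120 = -15.71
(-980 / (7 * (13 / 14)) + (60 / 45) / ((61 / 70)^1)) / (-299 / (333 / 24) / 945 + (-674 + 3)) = 0.22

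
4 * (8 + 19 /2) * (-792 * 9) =-498960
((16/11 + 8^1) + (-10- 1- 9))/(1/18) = -2088/11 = -189.82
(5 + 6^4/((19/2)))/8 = 2687/152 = 17.68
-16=-16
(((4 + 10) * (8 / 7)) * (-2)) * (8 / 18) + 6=-74 / 9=-8.22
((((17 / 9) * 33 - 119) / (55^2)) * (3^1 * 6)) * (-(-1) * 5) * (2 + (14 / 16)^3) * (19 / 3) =-441541 / 15488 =-28.51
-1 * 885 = -885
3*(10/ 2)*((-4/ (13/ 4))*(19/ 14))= -2280/ 91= -25.05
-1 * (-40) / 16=2.50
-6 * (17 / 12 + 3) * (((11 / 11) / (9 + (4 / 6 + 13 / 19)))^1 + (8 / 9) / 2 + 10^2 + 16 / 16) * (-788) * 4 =22518438812 / 2655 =8481521.21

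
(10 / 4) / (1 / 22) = 55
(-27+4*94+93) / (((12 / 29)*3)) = 6409 / 18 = 356.06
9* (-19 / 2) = -171 / 2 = -85.50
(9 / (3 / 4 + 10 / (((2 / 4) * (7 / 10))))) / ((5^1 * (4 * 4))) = 63 / 16420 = 0.00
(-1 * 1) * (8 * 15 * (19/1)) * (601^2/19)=-43344120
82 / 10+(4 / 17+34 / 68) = 1519 / 170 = 8.94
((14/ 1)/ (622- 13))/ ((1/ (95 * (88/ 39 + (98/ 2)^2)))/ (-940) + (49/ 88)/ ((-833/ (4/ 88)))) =-756.48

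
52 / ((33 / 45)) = 780 / 11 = 70.91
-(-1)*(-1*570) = -570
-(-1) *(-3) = -3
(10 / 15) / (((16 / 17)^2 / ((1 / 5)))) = 0.15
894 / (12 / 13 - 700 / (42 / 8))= -17433 / 2582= -6.75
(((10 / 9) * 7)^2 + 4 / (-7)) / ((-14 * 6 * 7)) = -8494 / 83349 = -0.10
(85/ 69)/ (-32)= -85/ 2208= -0.04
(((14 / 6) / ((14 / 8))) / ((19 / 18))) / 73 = 24 / 1387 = 0.02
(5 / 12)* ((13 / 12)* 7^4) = 156065 / 144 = 1083.78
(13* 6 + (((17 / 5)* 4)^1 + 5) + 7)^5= 37294844329568 / 3125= 11934350185.46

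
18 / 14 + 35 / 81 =974 / 567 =1.72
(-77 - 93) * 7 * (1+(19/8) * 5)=-61285/4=-15321.25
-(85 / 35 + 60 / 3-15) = -52 / 7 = -7.43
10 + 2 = 12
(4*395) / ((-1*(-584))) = 395 / 146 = 2.71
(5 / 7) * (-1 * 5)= -25 / 7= -3.57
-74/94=-37/47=-0.79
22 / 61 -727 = -44325 / 61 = -726.64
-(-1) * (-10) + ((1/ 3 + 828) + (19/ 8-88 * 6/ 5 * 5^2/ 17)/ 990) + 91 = 122411843/ 134640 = 909.18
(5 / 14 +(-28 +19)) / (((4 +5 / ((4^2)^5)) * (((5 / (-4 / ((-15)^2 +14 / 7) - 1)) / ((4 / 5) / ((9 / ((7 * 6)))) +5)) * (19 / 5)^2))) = 0.27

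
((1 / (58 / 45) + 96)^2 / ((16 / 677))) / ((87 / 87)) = 21329405613 / 53824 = 396280.57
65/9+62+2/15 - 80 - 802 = -36569/45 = -812.64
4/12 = 0.33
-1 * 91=-91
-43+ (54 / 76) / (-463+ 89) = -611143 / 14212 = -43.00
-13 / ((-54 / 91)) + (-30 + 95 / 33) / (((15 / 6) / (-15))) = 109673 / 594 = 184.63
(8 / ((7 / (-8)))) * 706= -45184 / 7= -6454.86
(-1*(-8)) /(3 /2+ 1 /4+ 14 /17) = 544 /175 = 3.11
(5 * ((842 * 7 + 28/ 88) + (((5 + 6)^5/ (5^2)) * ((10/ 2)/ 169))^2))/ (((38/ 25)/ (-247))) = -3316072665485/ 96668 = -34303726.83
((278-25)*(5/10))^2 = 16002.25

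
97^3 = 912673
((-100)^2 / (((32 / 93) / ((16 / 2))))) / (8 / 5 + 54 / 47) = 27318750 / 323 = 84578.17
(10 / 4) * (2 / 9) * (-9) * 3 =-15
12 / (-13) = -12 / 13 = -0.92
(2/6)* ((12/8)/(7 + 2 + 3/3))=1/20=0.05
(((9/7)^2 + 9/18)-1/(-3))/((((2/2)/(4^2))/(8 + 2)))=397.82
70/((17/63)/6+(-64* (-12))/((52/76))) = 343980/5515997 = 0.06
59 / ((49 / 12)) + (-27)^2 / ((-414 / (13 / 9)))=26835 / 2254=11.91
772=772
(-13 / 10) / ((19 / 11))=-143 / 190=-0.75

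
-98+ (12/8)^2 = -383/4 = -95.75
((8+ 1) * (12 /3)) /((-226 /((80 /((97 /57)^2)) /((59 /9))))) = -42107040 /62729803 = -0.67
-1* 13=-13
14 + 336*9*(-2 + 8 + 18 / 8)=24962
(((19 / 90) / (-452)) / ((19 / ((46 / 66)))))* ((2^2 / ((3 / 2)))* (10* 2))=-0.00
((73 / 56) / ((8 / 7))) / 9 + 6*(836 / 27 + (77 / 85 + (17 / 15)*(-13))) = 5039933 / 48960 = 102.94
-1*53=-53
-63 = -63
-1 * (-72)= 72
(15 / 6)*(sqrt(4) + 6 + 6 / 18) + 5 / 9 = 385 / 18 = 21.39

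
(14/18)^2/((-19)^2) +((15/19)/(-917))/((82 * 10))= 7364395/4397495508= 0.00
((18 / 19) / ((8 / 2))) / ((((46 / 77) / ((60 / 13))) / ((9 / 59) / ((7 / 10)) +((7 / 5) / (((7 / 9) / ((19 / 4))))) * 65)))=59300505 / 58292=1017.30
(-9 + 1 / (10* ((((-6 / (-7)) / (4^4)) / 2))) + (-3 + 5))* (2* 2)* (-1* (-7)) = 22148 / 15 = 1476.53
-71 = -71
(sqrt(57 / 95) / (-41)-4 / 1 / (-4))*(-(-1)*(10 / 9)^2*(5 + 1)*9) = 200 / 3-40*sqrt(15) / 123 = 65.41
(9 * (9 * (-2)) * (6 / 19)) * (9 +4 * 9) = -43740 / 19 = -2302.11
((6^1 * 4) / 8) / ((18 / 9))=3 / 2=1.50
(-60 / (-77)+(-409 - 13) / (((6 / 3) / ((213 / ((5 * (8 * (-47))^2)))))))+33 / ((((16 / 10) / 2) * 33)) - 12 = -546167731 / 54429760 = -10.03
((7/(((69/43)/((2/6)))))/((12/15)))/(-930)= -301/154008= -0.00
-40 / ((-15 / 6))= 16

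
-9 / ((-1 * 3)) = 3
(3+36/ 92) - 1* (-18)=492/ 23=21.39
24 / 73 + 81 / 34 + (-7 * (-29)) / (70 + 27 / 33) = 10784197 / 1933478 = 5.58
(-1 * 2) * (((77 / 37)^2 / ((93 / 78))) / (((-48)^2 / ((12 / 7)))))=-11011 / 2037072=-0.01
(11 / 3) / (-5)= -11 / 15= -0.73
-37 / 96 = -0.39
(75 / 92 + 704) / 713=64843 / 65596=0.99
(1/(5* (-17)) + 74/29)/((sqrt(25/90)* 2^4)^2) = 56349/1577600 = 0.04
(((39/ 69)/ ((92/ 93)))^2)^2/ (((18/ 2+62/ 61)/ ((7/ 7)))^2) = 47041175843649/ 44285175420346624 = 0.00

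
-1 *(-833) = 833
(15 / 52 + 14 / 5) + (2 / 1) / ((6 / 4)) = 3449 / 780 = 4.42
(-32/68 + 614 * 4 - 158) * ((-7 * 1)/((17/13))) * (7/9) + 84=-24661462/2601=-9481.53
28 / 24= 1.17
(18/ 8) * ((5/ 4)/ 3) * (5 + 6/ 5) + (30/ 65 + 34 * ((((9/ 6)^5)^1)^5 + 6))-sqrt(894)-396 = 187210275147447/ 218103808-sqrt(894) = 858324.10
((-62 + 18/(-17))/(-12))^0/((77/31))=31/77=0.40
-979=-979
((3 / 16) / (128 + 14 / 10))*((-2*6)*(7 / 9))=-35 / 2588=-0.01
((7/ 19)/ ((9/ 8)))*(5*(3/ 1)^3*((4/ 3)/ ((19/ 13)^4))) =31988320/ 2476099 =12.92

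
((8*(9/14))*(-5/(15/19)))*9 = -2052/7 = -293.14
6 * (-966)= -5796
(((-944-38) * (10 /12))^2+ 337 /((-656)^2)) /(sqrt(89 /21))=2593645833433 * sqrt(1869) /344699136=325293.31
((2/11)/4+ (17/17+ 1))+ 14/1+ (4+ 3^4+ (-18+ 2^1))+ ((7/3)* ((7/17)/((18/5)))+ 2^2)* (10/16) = 7085747/80784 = 87.71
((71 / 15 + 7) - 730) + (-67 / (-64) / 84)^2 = -103794452563 / 144506880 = -718.27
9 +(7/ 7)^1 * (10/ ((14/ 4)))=83/ 7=11.86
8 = 8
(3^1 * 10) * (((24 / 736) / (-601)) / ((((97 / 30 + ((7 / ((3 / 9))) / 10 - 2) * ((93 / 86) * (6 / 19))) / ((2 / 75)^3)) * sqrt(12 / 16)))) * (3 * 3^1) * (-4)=78432 * sqrt(3) / 345946493125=0.00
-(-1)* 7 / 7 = 1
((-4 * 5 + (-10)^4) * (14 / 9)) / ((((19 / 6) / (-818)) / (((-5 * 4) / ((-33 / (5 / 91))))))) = -3265456000 / 24453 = -133540.10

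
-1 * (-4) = 4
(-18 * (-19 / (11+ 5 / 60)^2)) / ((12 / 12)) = 2592 / 931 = 2.78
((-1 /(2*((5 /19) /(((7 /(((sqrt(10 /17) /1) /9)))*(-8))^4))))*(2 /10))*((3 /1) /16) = -8303952849696 /625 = -13286324559.51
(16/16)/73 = 1/73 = 0.01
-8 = -8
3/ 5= 0.60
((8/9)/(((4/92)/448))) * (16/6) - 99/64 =42202511/1728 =24422.75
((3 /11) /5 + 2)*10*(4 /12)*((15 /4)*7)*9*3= 106785 /22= 4853.86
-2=-2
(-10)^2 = 100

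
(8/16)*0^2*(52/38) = 0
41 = 41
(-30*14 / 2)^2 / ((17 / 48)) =2116800 / 17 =124517.65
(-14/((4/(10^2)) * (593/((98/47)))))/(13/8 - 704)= 274400/156607149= 0.00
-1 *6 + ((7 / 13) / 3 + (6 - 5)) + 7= 85 / 39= 2.18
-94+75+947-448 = 480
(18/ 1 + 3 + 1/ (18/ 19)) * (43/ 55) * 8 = 68284/ 495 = 137.95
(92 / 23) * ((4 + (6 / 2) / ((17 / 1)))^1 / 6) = 142 / 51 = 2.78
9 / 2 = 4.50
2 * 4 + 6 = 14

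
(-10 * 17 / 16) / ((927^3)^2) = -85 / 5076546772157346312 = -0.00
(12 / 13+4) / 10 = 32 / 65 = 0.49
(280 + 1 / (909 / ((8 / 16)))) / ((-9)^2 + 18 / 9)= 509041 / 150894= 3.37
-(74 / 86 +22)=-983 / 43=-22.86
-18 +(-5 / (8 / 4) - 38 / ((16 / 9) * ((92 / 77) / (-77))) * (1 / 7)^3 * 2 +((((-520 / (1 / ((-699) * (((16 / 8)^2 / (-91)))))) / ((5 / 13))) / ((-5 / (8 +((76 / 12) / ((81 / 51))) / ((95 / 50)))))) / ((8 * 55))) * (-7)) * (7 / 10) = -25916465813 / 27324000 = -948.49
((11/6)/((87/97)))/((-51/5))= -0.20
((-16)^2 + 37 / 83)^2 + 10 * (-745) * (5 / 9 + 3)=39275.55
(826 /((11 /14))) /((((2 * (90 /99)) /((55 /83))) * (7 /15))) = 68145 /83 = 821.02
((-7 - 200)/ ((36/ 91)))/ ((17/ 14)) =-14651/ 34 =-430.91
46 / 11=4.18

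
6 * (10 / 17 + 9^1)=978 / 17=57.53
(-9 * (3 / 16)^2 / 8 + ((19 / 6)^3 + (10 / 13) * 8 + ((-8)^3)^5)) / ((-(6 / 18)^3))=25292215507285483535 / 26624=949978046397441.54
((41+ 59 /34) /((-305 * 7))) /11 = -1453 /798490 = -0.00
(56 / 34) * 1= 1.65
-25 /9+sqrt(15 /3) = -25 /9+sqrt(5) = -0.54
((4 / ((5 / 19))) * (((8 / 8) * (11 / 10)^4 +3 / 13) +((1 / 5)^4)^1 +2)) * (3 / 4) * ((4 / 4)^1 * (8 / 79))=27390837 / 6418750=4.27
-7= -7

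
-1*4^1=-4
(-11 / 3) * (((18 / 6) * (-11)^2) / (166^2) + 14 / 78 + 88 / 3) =-349042243 / 3224052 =-108.26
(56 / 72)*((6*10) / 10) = 14 / 3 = 4.67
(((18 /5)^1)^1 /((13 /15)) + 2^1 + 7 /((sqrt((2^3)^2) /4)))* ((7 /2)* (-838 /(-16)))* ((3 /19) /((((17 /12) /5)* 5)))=6625647 /33592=197.24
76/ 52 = 19/ 13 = 1.46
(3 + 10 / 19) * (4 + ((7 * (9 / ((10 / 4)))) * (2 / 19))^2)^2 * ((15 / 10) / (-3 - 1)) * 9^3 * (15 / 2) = -272570227742187 / 309512375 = -880644.04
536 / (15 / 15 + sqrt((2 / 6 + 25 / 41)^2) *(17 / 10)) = 329640 / 1601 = 205.90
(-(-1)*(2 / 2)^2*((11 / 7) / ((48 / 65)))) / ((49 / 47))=33605 / 16464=2.04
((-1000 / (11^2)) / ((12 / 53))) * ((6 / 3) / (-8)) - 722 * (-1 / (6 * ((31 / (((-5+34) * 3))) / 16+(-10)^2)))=1044013279 / 101081706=10.33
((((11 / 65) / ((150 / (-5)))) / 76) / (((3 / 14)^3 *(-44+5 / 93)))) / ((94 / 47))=0.00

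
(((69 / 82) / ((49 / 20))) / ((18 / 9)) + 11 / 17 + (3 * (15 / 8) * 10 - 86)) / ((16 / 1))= -3952351 / 2185792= -1.81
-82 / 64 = -41 / 32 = -1.28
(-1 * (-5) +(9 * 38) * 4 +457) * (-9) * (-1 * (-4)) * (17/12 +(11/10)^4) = -47446227/250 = -189784.91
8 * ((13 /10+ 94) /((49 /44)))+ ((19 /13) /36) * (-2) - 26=37753117 /57330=658.52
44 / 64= 11 / 16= 0.69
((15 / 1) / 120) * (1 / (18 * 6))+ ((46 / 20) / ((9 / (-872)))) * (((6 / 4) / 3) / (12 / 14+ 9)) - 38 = -212987 / 4320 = -49.30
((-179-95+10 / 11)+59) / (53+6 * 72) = -471 / 1067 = -0.44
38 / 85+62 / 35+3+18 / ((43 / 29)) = 17.36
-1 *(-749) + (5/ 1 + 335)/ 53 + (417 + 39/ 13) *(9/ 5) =80105/ 53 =1511.42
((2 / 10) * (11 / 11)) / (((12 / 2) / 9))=3 / 10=0.30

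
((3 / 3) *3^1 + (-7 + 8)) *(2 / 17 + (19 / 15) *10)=2608 / 51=51.14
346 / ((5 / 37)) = 12802 / 5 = 2560.40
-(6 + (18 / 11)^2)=-1050 / 121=-8.68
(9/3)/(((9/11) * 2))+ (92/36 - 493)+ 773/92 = -480.21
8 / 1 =8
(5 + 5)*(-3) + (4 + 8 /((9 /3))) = -70 /3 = -23.33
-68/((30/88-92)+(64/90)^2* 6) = 2019600/2632163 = 0.77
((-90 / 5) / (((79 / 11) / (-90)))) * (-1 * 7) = -1578.99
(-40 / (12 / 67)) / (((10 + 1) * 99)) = -670 / 3267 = -0.21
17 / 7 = 2.43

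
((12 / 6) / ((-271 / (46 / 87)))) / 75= -92 / 1768275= -0.00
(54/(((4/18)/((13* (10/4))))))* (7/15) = 7371/2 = 3685.50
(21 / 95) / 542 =21 / 51490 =0.00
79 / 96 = 0.82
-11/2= -5.50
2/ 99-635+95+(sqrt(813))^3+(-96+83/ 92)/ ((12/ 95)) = -47100659/ 36432+813 * sqrt(813) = 21888.36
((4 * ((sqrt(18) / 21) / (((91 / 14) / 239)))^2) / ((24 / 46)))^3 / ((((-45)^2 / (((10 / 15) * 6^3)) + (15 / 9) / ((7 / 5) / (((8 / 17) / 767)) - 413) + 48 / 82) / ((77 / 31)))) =89468052879430034034690646016 / 6968045738573623954341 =12839762.57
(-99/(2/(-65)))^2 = 41409225/4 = 10352306.25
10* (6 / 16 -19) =-745 / 4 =-186.25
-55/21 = -2.62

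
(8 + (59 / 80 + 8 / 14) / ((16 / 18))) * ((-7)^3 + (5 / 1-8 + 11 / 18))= -263830829 / 80640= -3271.71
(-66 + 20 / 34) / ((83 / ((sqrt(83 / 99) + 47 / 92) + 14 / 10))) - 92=-15172742 / 162265 - 1112 * sqrt(913) / 46563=-94.23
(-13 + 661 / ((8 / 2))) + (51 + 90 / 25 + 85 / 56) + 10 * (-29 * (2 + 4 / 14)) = -127257 / 280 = -454.49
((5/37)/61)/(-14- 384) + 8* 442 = 3176339291/898286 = 3536.00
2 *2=4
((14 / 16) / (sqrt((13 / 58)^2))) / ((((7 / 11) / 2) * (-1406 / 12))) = -957 / 9139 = -0.10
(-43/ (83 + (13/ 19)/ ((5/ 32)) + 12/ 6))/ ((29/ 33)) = -134805/ 246239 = -0.55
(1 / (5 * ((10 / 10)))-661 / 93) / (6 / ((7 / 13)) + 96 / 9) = -11242 / 35495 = -0.32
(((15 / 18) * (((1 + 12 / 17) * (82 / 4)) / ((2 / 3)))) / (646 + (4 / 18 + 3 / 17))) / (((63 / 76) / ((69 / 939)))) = 2597965 / 433375418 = 0.01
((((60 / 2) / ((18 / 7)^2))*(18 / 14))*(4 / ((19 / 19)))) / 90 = 7 / 27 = 0.26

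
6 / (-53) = -0.11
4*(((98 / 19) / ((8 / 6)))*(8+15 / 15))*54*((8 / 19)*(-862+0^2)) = -985328064 / 361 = -2729440.62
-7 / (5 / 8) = -56 / 5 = -11.20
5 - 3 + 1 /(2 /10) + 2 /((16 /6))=31 /4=7.75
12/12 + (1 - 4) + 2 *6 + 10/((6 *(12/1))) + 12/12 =401/36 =11.14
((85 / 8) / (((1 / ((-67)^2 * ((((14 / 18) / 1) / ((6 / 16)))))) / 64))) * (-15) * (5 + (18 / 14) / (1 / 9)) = -14163692800 / 9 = -1573743644.44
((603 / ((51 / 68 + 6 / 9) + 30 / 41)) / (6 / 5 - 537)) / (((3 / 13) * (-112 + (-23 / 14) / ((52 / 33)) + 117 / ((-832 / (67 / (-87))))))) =51698100480 / 2572015473607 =0.02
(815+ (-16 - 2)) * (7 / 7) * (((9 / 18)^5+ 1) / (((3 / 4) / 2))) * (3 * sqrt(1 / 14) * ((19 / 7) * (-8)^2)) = 3997752 * sqrt(14) / 49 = 305269.76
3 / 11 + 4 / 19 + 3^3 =5744 / 209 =27.48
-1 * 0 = 0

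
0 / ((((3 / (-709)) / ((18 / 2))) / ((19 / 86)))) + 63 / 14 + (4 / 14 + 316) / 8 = 1233 / 28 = 44.04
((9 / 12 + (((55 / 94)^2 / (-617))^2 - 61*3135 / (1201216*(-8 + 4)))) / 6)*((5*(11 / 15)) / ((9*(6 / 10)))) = 387724289940870330085 / 4337895930058844775936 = 0.09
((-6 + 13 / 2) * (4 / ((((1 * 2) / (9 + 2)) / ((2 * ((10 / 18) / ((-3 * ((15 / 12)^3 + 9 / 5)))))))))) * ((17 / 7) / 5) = -119680 / 226989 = -0.53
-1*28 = -28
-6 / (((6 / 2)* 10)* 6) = -1 / 30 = -0.03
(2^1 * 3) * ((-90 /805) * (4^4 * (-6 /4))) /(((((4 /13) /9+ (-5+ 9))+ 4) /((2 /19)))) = 2426112 /718865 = 3.37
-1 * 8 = -8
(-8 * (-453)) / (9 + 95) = 453 / 13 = 34.85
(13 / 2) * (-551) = -7163 / 2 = -3581.50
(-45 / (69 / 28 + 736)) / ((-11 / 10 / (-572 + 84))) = -27.03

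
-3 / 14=-0.21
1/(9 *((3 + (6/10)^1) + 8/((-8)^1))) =5/117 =0.04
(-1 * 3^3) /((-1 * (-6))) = -9 /2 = -4.50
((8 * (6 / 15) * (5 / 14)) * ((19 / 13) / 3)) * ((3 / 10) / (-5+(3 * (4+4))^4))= 76 / 150955805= 0.00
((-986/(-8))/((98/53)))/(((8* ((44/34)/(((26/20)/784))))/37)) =0.40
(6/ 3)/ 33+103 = 3401/ 33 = 103.06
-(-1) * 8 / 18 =4 / 9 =0.44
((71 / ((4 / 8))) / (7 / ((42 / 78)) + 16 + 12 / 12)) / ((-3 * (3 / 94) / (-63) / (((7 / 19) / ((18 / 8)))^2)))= 83.51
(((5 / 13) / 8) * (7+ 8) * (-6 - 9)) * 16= -2250 / 13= -173.08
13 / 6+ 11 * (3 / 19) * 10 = 2227 / 114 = 19.54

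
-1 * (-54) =54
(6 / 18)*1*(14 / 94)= 7 / 141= 0.05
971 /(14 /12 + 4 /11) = 64086 /101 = 634.51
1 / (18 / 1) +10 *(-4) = -719 / 18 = -39.94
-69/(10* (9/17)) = -391/30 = -13.03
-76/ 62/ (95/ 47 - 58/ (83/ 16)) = 148238/ 1107661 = 0.13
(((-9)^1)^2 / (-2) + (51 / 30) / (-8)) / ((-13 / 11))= 35827 / 1040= 34.45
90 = 90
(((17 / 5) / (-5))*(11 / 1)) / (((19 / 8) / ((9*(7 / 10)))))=-47124 / 2375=-19.84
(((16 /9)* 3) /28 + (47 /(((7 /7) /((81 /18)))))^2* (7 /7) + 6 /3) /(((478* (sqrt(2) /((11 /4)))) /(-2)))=-41334623* sqrt(2) /160608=-363.97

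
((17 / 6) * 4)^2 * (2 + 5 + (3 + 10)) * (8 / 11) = 184960 / 99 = 1868.28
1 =1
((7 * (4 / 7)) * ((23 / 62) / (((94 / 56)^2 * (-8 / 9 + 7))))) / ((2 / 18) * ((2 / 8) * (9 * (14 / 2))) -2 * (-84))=185472 / 365335465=0.00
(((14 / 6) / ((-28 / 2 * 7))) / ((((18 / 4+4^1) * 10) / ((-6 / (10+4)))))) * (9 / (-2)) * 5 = -9 / 3332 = -0.00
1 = 1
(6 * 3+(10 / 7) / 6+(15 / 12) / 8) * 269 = 3325109 / 672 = 4948.08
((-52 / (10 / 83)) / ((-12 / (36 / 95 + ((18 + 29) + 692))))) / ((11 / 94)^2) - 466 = 334760042252 / 172425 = 1941482.05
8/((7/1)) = 8/7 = 1.14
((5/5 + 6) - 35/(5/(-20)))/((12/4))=49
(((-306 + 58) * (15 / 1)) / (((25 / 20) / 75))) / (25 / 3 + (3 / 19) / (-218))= -2773483200 / 103541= -26786.33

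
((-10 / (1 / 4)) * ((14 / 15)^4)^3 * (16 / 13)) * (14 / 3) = -101595490976530432 / 1012021435546875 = -100.39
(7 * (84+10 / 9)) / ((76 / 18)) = 2681 / 19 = 141.11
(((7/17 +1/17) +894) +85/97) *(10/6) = 7382135/4947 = 1492.24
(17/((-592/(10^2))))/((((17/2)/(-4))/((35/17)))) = 1750/629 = 2.78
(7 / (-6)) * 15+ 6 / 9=-16.83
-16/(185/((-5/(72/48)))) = 32/111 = 0.29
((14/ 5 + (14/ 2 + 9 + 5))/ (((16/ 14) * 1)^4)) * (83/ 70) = 3387811/ 204800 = 16.54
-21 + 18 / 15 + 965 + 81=5131 / 5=1026.20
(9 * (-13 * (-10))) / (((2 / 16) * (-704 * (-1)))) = 585 / 44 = 13.30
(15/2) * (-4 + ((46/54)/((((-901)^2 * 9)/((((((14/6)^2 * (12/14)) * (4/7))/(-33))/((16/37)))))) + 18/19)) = -11327108141905/494747248644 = -22.89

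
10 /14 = 5 /7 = 0.71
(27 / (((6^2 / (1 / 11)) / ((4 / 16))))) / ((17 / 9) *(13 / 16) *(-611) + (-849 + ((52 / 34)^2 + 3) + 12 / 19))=-148257 / 15488460647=-0.00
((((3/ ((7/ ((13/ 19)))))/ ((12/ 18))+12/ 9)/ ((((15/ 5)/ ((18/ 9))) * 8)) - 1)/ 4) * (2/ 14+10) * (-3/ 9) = 579431/ 804384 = 0.72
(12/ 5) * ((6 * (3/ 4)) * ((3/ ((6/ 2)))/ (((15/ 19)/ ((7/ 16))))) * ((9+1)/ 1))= 1197/ 20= 59.85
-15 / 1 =-15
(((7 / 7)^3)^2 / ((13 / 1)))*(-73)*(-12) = 876 / 13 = 67.38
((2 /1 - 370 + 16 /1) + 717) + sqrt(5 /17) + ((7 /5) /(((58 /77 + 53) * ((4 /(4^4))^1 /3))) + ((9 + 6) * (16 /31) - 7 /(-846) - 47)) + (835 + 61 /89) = sqrt(85) /17 + 56344106364827 /48304489230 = 1166.98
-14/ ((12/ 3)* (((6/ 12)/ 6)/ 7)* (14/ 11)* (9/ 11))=-282.33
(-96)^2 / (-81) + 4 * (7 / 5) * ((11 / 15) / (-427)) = -1561732 / 13725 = -113.79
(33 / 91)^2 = 1089 / 8281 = 0.13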